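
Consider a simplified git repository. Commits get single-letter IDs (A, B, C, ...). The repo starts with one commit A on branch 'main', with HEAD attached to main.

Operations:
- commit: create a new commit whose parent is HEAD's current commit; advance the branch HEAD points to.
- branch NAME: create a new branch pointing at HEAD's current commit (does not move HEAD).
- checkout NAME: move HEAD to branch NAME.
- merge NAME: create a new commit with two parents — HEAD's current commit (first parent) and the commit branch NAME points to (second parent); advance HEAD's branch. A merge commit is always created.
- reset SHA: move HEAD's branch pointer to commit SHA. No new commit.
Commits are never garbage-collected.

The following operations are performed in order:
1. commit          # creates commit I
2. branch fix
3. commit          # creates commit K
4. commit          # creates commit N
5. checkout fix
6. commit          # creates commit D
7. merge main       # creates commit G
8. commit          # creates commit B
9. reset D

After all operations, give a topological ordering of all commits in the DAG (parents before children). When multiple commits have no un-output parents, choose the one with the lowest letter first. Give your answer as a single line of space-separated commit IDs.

After op 1 (commit): HEAD=main@I [main=I]
After op 2 (branch): HEAD=main@I [fix=I main=I]
After op 3 (commit): HEAD=main@K [fix=I main=K]
After op 4 (commit): HEAD=main@N [fix=I main=N]
After op 5 (checkout): HEAD=fix@I [fix=I main=N]
After op 6 (commit): HEAD=fix@D [fix=D main=N]
After op 7 (merge): HEAD=fix@G [fix=G main=N]
After op 8 (commit): HEAD=fix@B [fix=B main=N]
After op 9 (reset): HEAD=fix@D [fix=D main=N]
commit A: parents=[]
commit B: parents=['G']
commit D: parents=['I']
commit G: parents=['D', 'N']
commit I: parents=['A']
commit K: parents=['I']
commit N: parents=['K']

Answer: A I D K N G B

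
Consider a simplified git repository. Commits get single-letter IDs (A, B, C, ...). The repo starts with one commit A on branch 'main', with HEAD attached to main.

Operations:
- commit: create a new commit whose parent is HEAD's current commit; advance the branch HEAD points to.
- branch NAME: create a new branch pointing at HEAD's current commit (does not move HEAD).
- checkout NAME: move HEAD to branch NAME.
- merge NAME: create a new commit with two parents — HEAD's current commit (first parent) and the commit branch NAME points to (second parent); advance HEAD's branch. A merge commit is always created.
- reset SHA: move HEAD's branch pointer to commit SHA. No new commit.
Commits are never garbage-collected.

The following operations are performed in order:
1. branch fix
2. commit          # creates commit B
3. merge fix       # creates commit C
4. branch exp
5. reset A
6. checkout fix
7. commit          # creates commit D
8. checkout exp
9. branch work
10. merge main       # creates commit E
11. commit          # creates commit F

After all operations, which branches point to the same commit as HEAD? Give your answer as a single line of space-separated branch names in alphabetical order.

After op 1 (branch): HEAD=main@A [fix=A main=A]
After op 2 (commit): HEAD=main@B [fix=A main=B]
After op 3 (merge): HEAD=main@C [fix=A main=C]
After op 4 (branch): HEAD=main@C [exp=C fix=A main=C]
After op 5 (reset): HEAD=main@A [exp=C fix=A main=A]
After op 6 (checkout): HEAD=fix@A [exp=C fix=A main=A]
After op 7 (commit): HEAD=fix@D [exp=C fix=D main=A]
After op 8 (checkout): HEAD=exp@C [exp=C fix=D main=A]
After op 9 (branch): HEAD=exp@C [exp=C fix=D main=A work=C]
After op 10 (merge): HEAD=exp@E [exp=E fix=D main=A work=C]
After op 11 (commit): HEAD=exp@F [exp=F fix=D main=A work=C]

Answer: exp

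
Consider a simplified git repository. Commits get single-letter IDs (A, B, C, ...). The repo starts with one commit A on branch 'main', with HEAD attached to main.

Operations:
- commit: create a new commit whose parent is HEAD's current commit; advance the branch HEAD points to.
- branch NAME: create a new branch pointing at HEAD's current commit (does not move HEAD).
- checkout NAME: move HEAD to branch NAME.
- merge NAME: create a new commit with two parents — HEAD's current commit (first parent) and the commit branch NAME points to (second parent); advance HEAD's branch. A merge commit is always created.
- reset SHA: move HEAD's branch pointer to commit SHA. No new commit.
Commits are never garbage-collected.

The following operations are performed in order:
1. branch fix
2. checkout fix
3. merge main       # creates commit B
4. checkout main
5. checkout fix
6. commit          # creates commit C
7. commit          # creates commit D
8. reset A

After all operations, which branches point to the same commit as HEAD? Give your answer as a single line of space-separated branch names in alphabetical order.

Answer: fix main

Derivation:
After op 1 (branch): HEAD=main@A [fix=A main=A]
After op 2 (checkout): HEAD=fix@A [fix=A main=A]
After op 3 (merge): HEAD=fix@B [fix=B main=A]
After op 4 (checkout): HEAD=main@A [fix=B main=A]
After op 5 (checkout): HEAD=fix@B [fix=B main=A]
After op 6 (commit): HEAD=fix@C [fix=C main=A]
After op 7 (commit): HEAD=fix@D [fix=D main=A]
After op 8 (reset): HEAD=fix@A [fix=A main=A]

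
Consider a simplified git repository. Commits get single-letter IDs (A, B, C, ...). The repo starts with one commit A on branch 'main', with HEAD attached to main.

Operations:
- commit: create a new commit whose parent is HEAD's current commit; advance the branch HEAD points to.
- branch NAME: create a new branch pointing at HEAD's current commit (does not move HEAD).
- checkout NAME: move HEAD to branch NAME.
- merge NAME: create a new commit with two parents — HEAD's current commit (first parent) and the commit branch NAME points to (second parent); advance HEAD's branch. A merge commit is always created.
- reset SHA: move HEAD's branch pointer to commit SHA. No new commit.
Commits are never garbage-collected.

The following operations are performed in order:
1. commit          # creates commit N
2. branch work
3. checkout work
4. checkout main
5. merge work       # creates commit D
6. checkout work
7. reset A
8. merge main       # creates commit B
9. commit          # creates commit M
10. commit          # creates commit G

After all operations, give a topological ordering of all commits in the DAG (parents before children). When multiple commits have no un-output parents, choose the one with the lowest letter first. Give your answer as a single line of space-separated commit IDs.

Answer: A N D B M G

Derivation:
After op 1 (commit): HEAD=main@N [main=N]
After op 2 (branch): HEAD=main@N [main=N work=N]
After op 3 (checkout): HEAD=work@N [main=N work=N]
After op 4 (checkout): HEAD=main@N [main=N work=N]
After op 5 (merge): HEAD=main@D [main=D work=N]
After op 6 (checkout): HEAD=work@N [main=D work=N]
After op 7 (reset): HEAD=work@A [main=D work=A]
After op 8 (merge): HEAD=work@B [main=D work=B]
After op 9 (commit): HEAD=work@M [main=D work=M]
After op 10 (commit): HEAD=work@G [main=D work=G]
commit A: parents=[]
commit B: parents=['A', 'D']
commit D: parents=['N', 'N']
commit G: parents=['M']
commit M: parents=['B']
commit N: parents=['A']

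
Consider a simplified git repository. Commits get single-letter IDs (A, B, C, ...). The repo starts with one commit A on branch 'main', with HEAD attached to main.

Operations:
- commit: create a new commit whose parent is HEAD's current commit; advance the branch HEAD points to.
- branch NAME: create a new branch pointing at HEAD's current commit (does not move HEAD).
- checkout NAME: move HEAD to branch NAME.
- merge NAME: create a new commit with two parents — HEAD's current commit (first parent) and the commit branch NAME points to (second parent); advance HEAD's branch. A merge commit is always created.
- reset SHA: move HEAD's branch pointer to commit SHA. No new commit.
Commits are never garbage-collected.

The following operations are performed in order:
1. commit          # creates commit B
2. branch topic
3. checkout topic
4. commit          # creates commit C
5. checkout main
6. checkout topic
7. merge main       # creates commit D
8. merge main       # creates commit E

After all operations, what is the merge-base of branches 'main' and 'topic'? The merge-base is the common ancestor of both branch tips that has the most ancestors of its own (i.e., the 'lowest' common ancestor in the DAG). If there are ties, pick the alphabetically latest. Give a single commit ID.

Answer: B

Derivation:
After op 1 (commit): HEAD=main@B [main=B]
After op 2 (branch): HEAD=main@B [main=B topic=B]
After op 3 (checkout): HEAD=topic@B [main=B topic=B]
After op 4 (commit): HEAD=topic@C [main=B topic=C]
After op 5 (checkout): HEAD=main@B [main=B topic=C]
After op 6 (checkout): HEAD=topic@C [main=B topic=C]
After op 7 (merge): HEAD=topic@D [main=B topic=D]
After op 8 (merge): HEAD=topic@E [main=B topic=E]
ancestors(main=B): ['A', 'B']
ancestors(topic=E): ['A', 'B', 'C', 'D', 'E']
common: ['A', 'B']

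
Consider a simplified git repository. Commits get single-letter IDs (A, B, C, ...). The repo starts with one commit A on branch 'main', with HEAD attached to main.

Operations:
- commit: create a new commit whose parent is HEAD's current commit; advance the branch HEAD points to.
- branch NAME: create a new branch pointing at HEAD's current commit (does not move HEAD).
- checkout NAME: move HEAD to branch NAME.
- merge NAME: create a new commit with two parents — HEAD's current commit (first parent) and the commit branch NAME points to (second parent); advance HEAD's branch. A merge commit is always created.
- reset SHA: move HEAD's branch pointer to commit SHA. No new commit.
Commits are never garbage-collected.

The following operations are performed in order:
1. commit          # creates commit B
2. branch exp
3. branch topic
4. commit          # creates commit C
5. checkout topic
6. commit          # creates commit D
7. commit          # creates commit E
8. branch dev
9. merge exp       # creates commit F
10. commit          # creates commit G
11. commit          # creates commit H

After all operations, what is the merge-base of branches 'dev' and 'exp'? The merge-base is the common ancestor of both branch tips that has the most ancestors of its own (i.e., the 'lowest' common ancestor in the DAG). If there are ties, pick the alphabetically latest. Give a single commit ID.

After op 1 (commit): HEAD=main@B [main=B]
After op 2 (branch): HEAD=main@B [exp=B main=B]
After op 3 (branch): HEAD=main@B [exp=B main=B topic=B]
After op 4 (commit): HEAD=main@C [exp=B main=C topic=B]
After op 5 (checkout): HEAD=topic@B [exp=B main=C topic=B]
After op 6 (commit): HEAD=topic@D [exp=B main=C topic=D]
After op 7 (commit): HEAD=topic@E [exp=B main=C topic=E]
After op 8 (branch): HEAD=topic@E [dev=E exp=B main=C topic=E]
After op 9 (merge): HEAD=topic@F [dev=E exp=B main=C topic=F]
After op 10 (commit): HEAD=topic@G [dev=E exp=B main=C topic=G]
After op 11 (commit): HEAD=topic@H [dev=E exp=B main=C topic=H]
ancestors(dev=E): ['A', 'B', 'D', 'E']
ancestors(exp=B): ['A', 'B']
common: ['A', 'B']

Answer: B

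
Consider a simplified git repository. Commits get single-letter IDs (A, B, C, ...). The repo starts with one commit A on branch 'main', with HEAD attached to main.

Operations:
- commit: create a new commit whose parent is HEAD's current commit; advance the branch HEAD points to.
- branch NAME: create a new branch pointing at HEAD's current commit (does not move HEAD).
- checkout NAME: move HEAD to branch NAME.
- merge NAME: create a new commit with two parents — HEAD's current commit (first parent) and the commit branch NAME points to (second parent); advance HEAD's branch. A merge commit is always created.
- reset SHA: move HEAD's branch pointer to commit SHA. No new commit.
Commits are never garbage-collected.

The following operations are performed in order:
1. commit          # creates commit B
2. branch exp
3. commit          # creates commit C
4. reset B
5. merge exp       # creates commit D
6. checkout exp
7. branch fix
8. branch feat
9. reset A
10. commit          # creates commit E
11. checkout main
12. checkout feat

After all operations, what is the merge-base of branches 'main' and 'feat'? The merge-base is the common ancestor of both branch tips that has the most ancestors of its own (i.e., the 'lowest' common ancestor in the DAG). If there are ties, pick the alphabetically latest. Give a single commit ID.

Answer: B

Derivation:
After op 1 (commit): HEAD=main@B [main=B]
After op 2 (branch): HEAD=main@B [exp=B main=B]
After op 3 (commit): HEAD=main@C [exp=B main=C]
After op 4 (reset): HEAD=main@B [exp=B main=B]
After op 5 (merge): HEAD=main@D [exp=B main=D]
After op 6 (checkout): HEAD=exp@B [exp=B main=D]
After op 7 (branch): HEAD=exp@B [exp=B fix=B main=D]
After op 8 (branch): HEAD=exp@B [exp=B feat=B fix=B main=D]
After op 9 (reset): HEAD=exp@A [exp=A feat=B fix=B main=D]
After op 10 (commit): HEAD=exp@E [exp=E feat=B fix=B main=D]
After op 11 (checkout): HEAD=main@D [exp=E feat=B fix=B main=D]
After op 12 (checkout): HEAD=feat@B [exp=E feat=B fix=B main=D]
ancestors(main=D): ['A', 'B', 'D']
ancestors(feat=B): ['A', 'B']
common: ['A', 'B']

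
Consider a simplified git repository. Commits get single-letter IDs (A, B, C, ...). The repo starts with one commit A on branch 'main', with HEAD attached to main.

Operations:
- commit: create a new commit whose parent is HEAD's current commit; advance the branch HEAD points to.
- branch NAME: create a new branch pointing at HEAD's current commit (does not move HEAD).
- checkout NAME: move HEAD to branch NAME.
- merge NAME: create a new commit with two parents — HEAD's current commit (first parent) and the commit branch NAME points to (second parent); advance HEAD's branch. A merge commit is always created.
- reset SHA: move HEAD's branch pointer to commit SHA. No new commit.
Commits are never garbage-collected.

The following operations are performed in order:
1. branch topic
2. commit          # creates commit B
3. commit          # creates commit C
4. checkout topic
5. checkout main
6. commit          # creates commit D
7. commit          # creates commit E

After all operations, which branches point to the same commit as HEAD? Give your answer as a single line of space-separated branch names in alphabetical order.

Answer: main

Derivation:
After op 1 (branch): HEAD=main@A [main=A topic=A]
After op 2 (commit): HEAD=main@B [main=B topic=A]
After op 3 (commit): HEAD=main@C [main=C topic=A]
After op 4 (checkout): HEAD=topic@A [main=C topic=A]
After op 5 (checkout): HEAD=main@C [main=C topic=A]
After op 6 (commit): HEAD=main@D [main=D topic=A]
After op 7 (commit): HEAD=main@E [main=E topic=A]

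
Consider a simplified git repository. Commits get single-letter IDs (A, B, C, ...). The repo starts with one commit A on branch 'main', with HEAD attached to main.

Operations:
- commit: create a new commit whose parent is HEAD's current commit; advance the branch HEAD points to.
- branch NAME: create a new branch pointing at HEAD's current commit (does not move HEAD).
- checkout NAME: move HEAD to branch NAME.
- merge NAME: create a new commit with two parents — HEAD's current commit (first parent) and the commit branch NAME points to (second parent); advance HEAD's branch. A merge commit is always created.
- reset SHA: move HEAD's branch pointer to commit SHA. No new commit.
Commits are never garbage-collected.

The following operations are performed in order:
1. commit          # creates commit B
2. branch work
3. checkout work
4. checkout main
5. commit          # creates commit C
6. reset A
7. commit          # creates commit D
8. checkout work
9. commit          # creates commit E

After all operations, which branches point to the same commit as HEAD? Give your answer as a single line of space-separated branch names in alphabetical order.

After op 1 (commit): HEAD=main@B [main=B]
After op 2 (branch): HEAD=main@B [main=B work=B]
After op 3 (checkout): HEAD=work@B [main=B work=B]
After op 4 (checkout): HEAD=main@B [main=B work=B]
After op 5 (commit): HEAD=main@C [main=C work=B]
After op 6 (reset): HEAD=main@A [main=A work=B]
After op 7 (commit): HEAD=main@D [main=D work=B]
After op 8 (checkout): HEAD=work@B [main=D work=B]
After op 9 (commit): HEAD=work@E [main=D work=E]

Answer: work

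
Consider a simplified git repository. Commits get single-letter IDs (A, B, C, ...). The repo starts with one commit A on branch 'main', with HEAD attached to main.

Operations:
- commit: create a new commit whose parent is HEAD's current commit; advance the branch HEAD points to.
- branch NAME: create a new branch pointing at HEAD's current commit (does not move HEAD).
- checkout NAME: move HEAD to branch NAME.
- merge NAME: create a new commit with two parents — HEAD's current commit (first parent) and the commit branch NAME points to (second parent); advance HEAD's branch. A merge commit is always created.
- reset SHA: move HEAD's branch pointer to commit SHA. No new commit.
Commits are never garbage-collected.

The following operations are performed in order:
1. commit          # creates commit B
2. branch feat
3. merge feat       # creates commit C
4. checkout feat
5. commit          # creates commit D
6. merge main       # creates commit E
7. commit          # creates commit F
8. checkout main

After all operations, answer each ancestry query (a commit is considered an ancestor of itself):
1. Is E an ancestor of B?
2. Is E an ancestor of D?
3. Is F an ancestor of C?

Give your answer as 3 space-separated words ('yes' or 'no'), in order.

After op 1 (commit): HEAD=main@B [main=B]
After op 2 (branch): HEAD=main@B [feat=B main=B]
After op 3 (merge): HEAD=main@C [feat=B main=C]
After op 4 (checkout): HEAD=feat@B [feat=B main=C]
After op 5 (commit): HEAD=feat@D [feat=D main=C]
After op 6 (merge): HEAD=feat@E [feat=E main=C]
After op 7 (commit): HEAD=feat@F [feat=F main=C]
After op 8 (checkout): HEAD=main@C [feat=F main=C]
ancestors(B) = {A,B}; E in? no
ancestors(D) = {A,B,D}; E in? no
ancestors(C) = {A,B,C}; F in? no

Answer: no no no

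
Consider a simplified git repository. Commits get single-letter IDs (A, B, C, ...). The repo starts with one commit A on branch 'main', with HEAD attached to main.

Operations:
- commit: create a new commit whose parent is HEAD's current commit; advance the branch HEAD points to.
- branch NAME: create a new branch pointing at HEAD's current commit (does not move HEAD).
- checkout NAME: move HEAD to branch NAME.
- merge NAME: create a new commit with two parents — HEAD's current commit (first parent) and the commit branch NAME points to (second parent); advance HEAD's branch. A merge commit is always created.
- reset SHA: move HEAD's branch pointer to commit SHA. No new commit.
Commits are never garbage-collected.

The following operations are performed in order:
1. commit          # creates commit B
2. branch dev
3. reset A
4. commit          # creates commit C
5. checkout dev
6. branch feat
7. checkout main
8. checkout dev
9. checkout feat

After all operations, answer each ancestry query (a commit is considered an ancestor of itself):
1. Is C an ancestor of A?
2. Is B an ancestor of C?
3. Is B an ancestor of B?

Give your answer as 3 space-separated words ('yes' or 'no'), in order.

After op 1 (commit): HEAD=main@B [main=B]
After op 2 (branch): HEAD=main@B [dev=B main=B]
After op 3 (reset): HEAD=main@A [dev=B main=A]
After op 4 (commit): HEAD=main@C [dev=B main=C]
After op 5 (checkout): HEAD=dev@B [dev=B main=C]
After op 6 (branch): HEAD=dev@B [dev=B feat=B main=C]
After op 7 (checkout): HEAD=main@C [dev=B feat=B main=C]
After op 8 (checkout): HEAD=dev@B [dev=B feat=B main=C]
After op 9 (checkout): HEAD=feat@B [dev=B feat=B main=C]
ancestors(A) = {A}; C in? no
ancestors(C) = {A,C}; B in? no
ancestors(B) = {A,B}; B in? yes

Answer: no no yes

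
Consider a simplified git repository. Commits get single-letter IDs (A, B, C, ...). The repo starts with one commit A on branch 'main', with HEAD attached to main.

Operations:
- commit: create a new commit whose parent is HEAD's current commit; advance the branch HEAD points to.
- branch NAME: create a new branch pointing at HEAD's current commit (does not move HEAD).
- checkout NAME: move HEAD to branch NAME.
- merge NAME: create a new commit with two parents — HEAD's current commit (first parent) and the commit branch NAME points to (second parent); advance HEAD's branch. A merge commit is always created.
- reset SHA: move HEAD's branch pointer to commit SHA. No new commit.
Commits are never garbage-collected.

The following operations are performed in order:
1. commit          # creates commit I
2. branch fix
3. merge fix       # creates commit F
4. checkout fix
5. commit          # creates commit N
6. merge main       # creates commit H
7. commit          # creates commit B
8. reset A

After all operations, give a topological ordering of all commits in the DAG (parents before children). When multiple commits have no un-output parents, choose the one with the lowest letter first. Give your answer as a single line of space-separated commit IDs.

After op 1 (commit): HEAD=main@I [main=I]
After op 2 (branch): HEAD=main@I [fix=I main=I]
After op 3 (merge): HEAD=main@F [fix=I main=F]
After op 4 (checkout): HEAD=fix@I [fix=I main=F]
After op 5 (commit): HEAD=fix@N [fix=N main=F]
After op 6 (merge): HEAD=fix@H [fix=H main=F]
After op 7 (commit): HEAD=fix@B [fix=B main=F]
After op 8 (reset): HEAD=fix@A [fix=A main=F]
commit A: parents=[]
commit B: parents=['H']
commit F: parents=['I', 'I']
commit H: parents=['N', 'F']
commit I: parents=['A']
commit N: parents=['I']

Answer: A I F N H B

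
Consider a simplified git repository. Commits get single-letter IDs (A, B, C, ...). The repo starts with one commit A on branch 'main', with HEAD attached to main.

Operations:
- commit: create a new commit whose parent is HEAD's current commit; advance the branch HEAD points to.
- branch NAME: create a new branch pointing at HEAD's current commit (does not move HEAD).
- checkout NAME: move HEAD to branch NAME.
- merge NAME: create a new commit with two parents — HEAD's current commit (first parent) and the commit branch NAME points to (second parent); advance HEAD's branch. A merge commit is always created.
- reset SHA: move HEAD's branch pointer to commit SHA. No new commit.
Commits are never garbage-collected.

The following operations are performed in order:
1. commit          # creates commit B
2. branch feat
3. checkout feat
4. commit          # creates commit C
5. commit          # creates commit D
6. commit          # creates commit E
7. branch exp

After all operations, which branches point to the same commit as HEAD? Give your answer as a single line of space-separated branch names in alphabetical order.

Answer: exp feat

Derivation:
After op 1 (commit): HEAD=main@B [main=B]
After op 2 (branch): HEAD=main@B [feat=B main=B]
After op 3 (checkout): HEAD=feat@B [feat=B main=B]
After op 4 (commit): HEAD=feat@C [feat=C main=B]
After op 5 (commit): HEAD=feat@D [feat=D main=B]
After op 6 (commit): HEAD=feat@E [feat=E main=B]
After op 7 (branch): HEAD=feat@E [exp=E feat=E main=B]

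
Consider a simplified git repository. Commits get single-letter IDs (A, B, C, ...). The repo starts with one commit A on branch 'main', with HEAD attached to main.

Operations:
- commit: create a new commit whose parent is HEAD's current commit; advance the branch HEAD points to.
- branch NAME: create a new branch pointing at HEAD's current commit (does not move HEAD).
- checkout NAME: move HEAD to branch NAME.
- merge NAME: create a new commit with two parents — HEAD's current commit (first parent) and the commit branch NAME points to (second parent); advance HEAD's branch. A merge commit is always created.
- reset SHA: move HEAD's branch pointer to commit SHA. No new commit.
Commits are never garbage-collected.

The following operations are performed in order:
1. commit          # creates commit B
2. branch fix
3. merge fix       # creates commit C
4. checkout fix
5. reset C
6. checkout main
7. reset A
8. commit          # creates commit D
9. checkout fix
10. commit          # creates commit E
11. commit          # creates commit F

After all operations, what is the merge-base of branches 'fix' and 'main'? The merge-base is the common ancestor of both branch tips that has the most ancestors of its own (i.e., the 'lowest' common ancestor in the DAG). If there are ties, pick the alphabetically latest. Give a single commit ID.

Answer: A

Derivation:
After op 1 (commit): HEAD=main@B [main=B]
After op 2 (branch): HEAD=main@B [fix=B main=B]
After op 3 (merge): HEAD=main@C [fix=B main=C]
After op 4 (checkout): HEAD=fix@B [fix=B main=C]
After op 5 (reset): HEAD=fix@C [fix=C main=C]
After op 6 (checkout): HEAD=main@C [fix=C main=C]
After op 7 (reset): HEAD=main@A [fix=C main=A]
After op 8 (commit): HEAD=main@D [fix=C main=D]
After op 9 (checkout): HEAD=fix@C [fix=C main=D]
After op 10 (commit): HEAD=fix@E [fix=E main=D]
After op 11 (commit): HEAD=fix@F [fix=F main=D]
ancestors(fix=F): ['A', 'B', 'C', 'E', 'F']
ancestors(main=D): ['A', 'D']
common: ['A']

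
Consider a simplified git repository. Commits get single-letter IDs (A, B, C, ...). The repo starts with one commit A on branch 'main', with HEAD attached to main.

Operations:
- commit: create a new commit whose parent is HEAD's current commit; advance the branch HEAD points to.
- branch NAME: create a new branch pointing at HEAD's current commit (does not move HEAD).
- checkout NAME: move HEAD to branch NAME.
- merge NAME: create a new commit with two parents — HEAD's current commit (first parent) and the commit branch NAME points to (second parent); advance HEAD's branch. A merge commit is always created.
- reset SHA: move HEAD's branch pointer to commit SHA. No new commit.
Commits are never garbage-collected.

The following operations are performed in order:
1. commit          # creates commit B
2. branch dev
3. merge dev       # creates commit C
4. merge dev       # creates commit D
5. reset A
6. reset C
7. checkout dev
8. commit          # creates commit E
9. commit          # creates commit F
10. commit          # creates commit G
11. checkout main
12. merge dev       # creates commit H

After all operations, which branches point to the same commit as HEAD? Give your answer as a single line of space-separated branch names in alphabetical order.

After op 1 (commit): HEAD=main@B [main=B]
After op 2 (branch): HEAD=main@B [dev=B main=B]
After op 3 (merge): HEAD=main@C [dev=B main=C]
After op 4 (merge): HEAD=main@D [dev=B main=D]
After op 5 (reset): HEAD=main@A [dev=B main=A]
After op 6 (reset): HEAD=main@C [dev=B main=C]
After op 7 (checkout): HEAD=dev@B [dev=B main=C]
After op 8 (commit): HEAD=dev@E [dev=E main=C]
After op 9 (commit): HEAD=dev@F [dev=F main=C]
After op 10 (commit): HEAD=dev@G [dev=G main=C]
After op 11 (checkout): HEAD=main@C [dev=G main=C]
After op 12 (merge): HEAD=main@H [dev=G main=H]

Answer: main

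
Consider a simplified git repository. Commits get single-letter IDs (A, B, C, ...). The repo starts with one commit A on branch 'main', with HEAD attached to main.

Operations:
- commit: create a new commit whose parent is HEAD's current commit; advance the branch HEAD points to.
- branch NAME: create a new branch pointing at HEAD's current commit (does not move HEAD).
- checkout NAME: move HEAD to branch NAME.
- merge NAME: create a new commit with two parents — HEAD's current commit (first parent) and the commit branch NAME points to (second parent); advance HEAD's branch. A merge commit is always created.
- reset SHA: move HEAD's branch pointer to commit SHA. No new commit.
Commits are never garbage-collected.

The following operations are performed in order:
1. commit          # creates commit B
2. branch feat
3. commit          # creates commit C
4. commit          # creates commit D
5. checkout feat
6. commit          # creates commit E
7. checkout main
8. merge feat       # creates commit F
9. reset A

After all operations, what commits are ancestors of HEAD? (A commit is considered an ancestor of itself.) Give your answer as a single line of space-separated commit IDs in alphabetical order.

After op 1 (commit): HEAD=main@B [main=B]
After op 2 (branch): HEAD=main@B [feat=B main=B]
After op 3 (commit): HEAD=main@C [feat=B main=C]
After op 4 (commit): HEAD=main@D [feat=B main=D]
After op 5 (checkout): HEAD=feat@B [feat=B main=D]
After op 6 (commit): HEAD=feat@E [feat=E main=D]
After op 7 (checkout): HEAD=main@D [feat=E main=D]
After op 8 (merge): HEAD=main@F [feat=E main=F]
After op 9 (reset): HEAD=main@A [feat=E main=A]

Answer: A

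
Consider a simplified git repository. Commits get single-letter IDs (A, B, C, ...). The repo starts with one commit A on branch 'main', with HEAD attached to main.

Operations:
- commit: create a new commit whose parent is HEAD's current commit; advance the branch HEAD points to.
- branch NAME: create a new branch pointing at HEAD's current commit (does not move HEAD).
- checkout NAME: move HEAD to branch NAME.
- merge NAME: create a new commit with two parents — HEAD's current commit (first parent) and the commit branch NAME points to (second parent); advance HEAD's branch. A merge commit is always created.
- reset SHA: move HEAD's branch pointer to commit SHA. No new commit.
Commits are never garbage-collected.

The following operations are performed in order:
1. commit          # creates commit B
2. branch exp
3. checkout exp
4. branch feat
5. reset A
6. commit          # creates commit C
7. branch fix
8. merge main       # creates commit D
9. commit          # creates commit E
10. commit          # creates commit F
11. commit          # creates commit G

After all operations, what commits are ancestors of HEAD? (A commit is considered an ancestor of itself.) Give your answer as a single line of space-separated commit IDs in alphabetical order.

Answer: A B C D E F G

Derivation:
After op 1 (commit): HEAD=main@B [main=B]
After op 2 (branch): HEAD=main@B [exp=B main=B]
After op 3 (checkout): HEAD=exp@B [exp=B main=B]
After op 4 (branch): HEAD=exp@B [exp=B feat=B main=B]
After op 5 (reset): HEAD=exp@A [exp=A feat=B main=B]
After op 6 (commit): HEAD=exp@C [exp=C feat=B main=B]
After op 7 (branch): HEAD=exp@C [exp=C feat=B fix=C main=B]
After op 8 (merge): HEAD=exp@D [exp=D feat=B fix=C main=B]
After op 9 (commit): HEAD=exp@E [exp=E feat=B fix=C main=B]
After op 10 (commit): HEAD=exp@F [exp=F feat=B fix=C main=B]
After op 11 (commit): HEAD=exp@G [exp=G feat=B fix=C main=B]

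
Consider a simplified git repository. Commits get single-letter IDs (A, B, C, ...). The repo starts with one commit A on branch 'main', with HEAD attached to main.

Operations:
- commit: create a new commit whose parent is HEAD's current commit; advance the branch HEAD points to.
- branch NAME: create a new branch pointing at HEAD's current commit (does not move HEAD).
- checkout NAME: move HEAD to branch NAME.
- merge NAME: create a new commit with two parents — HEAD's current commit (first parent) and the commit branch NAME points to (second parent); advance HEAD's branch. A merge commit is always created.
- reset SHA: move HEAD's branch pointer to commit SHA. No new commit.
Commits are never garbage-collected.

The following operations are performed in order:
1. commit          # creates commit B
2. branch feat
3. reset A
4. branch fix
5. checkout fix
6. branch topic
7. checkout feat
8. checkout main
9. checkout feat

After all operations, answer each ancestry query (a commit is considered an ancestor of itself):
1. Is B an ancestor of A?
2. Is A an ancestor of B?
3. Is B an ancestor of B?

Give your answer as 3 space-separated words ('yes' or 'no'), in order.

After op 1 (commit): HEAD=main@B [main=B]
After op 2 (branch): HEAD=main@B [feat=B main=B]
After op 3 (reset): HEAD=main@A [feat=B main=A]
After op 4 (branch): HEAD=main@A [feat=B fix=A main=A]
After op 5 (checkout): HEAD=fix@A [feat=B fix=A main=A]
After op 6 (branch): HEAD=fix@A [feat=B fix=A main=A topic=A]
After op 7 (checkout): HEAD=feat@B [feat=B fix=A main=A topic=A]
After op 8 (checkout): HEAD=main@A [feat=B fix=A main=A topic=A]
After op 9 (checkout): HEAD=feat@B [feat=B fix=A main=A topic=A]
ancestors(A) = {A}; B in? no
ancestors(B) = {A,B}; A in? yes
ancestors(B) = {A,B}; B in? yes

Answer: no yes yes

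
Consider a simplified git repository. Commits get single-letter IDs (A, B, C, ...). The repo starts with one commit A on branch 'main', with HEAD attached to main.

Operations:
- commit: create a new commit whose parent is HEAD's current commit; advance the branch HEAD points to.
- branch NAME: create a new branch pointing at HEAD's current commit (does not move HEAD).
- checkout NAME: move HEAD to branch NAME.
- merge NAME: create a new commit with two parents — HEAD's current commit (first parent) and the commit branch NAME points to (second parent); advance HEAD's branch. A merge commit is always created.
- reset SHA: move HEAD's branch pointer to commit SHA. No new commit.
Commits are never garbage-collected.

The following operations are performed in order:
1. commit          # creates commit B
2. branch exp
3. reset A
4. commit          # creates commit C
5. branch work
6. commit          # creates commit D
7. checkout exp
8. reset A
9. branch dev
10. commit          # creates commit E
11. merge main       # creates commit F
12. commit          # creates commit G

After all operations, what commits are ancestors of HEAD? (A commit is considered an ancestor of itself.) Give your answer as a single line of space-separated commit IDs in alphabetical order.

Answer: A C D E F G

Derivation:
After op 1 (commit): HEAD=main@B [main=B]
After op 2 (branch): HEAD=main@B [exp=B main=B]
After op 3 (reset): HEAD=main@A [exp=B main=A]
After op 4 (commit): HEAD=main@C [exp=B main=C]
After op 5 (branch): HEAD=main@C [exp=B main=C work=C]
After op 6 (commit): HEAD=main@D [exp=B main=D work=C]
After op 7 (checkout): HEAD=exp@B [exp=B main=D work=C]
After op 8 (reset): HEAD=exp@A [exp=A main=D work=C]
After op 9 (branch): HEAD=exp@A [dev=A exp=A main=D work=C]
After op 10 (commit): HEAD=exp@E [dev=A exp=E main=D work=C]
After op 11 (merge): HEAD=exp@F [dev=A exp=F main=D work=C]
After op 12 (commit): HEAD=exp@G [dev=A exp=G main=D work=C]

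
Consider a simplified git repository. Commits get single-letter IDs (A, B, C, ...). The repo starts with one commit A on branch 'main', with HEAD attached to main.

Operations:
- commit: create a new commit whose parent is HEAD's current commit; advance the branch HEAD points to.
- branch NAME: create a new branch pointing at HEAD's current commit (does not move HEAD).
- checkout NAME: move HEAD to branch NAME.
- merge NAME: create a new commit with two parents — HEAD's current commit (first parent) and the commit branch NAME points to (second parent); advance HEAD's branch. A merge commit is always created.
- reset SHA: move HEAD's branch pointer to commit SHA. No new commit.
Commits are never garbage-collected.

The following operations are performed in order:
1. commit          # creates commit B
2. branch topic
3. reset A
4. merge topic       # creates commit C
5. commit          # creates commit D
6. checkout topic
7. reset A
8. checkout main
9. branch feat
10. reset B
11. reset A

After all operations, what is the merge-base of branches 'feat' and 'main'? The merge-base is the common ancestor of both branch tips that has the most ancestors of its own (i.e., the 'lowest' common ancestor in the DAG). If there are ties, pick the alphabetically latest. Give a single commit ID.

Answer: A

Derivation:
After op 1 (commit): HEAD=main@B [main=B]
After op 2 (branch): HEAD=main@B [main=B topic=B]
After op 3 (reset): HEAD=main@A [main=A topic=B]
After op 4 (merge): HEAD=main@C [main=C topic=B]
After op 5 (commit): HEAD=main@D [main=D topic=B]
After op 6 (checkout): HEAD=topic@B [main=D topic=B]
After op 7 (reset): HEAD=topic@A [main=D topic=A]
After op 8 (checkout): HEAD=main@D [main=D topic=A]
After op 9 (branch): HEAD=main@D [feat=D main=D topic=A]
After op 10 (reset): HEAD=main@B [feat=D main=B topic=A]
After op 11 (reset): HEAD=main@A [feat=D main=A topic=A]
ancestors(feat=D): ['A', 'B', 'C', 'D']
ancestors(main=A): ['A']
common: ['A']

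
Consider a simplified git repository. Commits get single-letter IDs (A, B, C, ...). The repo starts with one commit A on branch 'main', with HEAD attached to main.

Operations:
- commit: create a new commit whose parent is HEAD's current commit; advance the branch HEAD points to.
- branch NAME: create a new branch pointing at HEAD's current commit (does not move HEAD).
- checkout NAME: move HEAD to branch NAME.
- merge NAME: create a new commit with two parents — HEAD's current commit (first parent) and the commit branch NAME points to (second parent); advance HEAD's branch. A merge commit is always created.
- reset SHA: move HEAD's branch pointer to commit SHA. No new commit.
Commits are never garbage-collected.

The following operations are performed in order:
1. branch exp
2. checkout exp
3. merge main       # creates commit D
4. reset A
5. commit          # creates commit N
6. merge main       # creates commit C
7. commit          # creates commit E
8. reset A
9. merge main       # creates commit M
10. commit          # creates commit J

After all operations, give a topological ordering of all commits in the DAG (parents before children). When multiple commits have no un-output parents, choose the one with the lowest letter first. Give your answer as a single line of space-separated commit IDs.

After op 1 (branch): HEAD=main@A [exp=A main=A]
After op 2 (checkout): HEAD=exp@A [exp=A main=A]
After op 3 (merge): HEAD=exp@D [exp=D main=A]
After op 4 (reset): HEAD=exp@A [exp=A main=A]
After op 5 (commit): HEAD=exp@N [exp=N main=A]
After op 6 (merge): HEAD=exp@C [exp=C main=A]
After op 7 (commit): HEAD=exp@E [exp=E main=A]
After op 8 (reset): HEAD=exp@A [exp=A main=A]
After op 9 (merge): HEAD=exp@M [exp=M main=A]
After op 10 (commit): HEAD=exp@J [exp=J main=A]
commit A: parents=[]
commit C: parents=['N', 'A']
commit D: parents=['A', 'A']
commit E: parents=['C']
commit J: parents=['M']
commit M: parents=['A', 'A']
commit N: parents=['A']

Answer: A D M J N C E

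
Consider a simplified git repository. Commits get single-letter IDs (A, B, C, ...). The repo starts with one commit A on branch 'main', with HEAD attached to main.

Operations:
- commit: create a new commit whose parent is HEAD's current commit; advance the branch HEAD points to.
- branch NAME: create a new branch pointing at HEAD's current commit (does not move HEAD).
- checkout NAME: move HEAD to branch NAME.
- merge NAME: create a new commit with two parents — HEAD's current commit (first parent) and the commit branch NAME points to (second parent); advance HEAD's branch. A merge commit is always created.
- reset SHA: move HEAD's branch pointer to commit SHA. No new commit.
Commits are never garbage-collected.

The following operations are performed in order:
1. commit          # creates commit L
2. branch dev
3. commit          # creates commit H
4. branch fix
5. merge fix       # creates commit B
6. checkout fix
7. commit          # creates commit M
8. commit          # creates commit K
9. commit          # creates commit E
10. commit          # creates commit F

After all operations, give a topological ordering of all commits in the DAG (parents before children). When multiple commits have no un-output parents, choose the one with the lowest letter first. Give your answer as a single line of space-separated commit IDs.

Answer: A L H B M K E F

Derivation:
After op 1 (commit): HEAD=main@L [main=L]
After op 2 (branch): HEAD=main@L [dev=L main=L]
After op 3 (commit): HEAD=main@H [dev=L main=H]
After op 4 (branch): HEAD=main@H [dev=L fix=H main=H]
After op 5 (merge): HEAD=main@B [dev=L fix=H main=B]
After op 6 (checkout): HEAD=fix@H [dev=L fix=H main=B]
After op 7 (commit): HEAD=fix@M [dev=L fix=M main=B]
After op 8 (commit): HEAD=fix@K [dev=L fix=K main=B]
After op 9 (commit): HEAD=fix@E [dev=L fix=E main=B]
After op 10 (commit): HEAD=fix@F [dev=L fix=F main=B]
commit A: parents=[]
commit B: parents=['H', 'H']
commit E: parents=['K']
commit F: parents=['E']
commit H: parents=['L']
commit K: parents=['M']
commit L: parents=['A']
commit M: parents=['H']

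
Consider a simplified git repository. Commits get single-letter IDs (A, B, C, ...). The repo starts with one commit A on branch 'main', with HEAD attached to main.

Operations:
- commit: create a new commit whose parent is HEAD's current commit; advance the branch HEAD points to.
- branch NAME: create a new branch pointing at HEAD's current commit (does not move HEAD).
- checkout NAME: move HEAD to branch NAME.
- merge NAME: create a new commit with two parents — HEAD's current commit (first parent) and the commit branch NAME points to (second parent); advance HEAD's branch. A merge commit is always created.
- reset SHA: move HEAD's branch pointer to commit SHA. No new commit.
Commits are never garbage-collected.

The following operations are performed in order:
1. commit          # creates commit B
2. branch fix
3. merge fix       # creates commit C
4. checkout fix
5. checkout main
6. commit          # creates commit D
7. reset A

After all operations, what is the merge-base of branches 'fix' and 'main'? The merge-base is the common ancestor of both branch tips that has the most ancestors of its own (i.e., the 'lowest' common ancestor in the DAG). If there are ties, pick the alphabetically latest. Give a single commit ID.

After op 1 (commit): HEAD=main@B [main=B]
After op 2 (branch): HEAD=main@B [fix=B main=B]
After op 3 (merge): HEAD=main@C [fix=B main=C]
After op 4 (checkout): HEAD=fix@B [fix=B main=C]
After op 5 (checkout): HEAD=main@C [fix=B main=C]
After op 6 (commit): HEAD=main@D [fix=B main=D]
After op 7 (reset): HEAD=main@A [fix=B main=A]
ancestors(fix=B): ['A', 'B']
ancestors(main=A): ['A']
common: ['A']

Answer: A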